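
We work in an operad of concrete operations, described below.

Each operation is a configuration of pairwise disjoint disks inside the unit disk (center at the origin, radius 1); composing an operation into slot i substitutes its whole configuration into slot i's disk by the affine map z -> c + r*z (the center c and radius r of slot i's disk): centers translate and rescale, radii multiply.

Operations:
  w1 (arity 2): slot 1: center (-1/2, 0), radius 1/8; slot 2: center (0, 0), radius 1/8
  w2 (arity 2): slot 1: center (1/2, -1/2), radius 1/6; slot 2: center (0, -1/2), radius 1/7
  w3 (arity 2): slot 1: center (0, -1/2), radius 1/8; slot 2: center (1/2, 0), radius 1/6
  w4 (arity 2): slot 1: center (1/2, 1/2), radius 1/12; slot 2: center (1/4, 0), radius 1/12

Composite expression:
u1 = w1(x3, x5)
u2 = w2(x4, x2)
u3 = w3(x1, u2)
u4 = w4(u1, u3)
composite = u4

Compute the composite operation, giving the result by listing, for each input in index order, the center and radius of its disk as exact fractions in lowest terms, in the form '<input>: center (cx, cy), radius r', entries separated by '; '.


Only the slot chain above each x matters under w4; compose those maps.
x3: after 2 affine steps, its disk has center (11/24, 1/2), radius 1/96
x5: after 2 affine steps, its disk has center (1/2, 1/2), radius 1/96
x1: after 2 affine steps, its disk has center (1/4, -1/24), radius 1/96
x4: after 3 affine steps, its disk has center (43/144, -1/144), radius 1/432
x2: after 3 affine steps, its disk has center (7/24, -1/144), radius 1/504

x1: center (1/4, -1/24), radius 1/96; x2: center (7/24, -1/144), radius 1/504; x3: center (11/24, 1/2), radius 1/96; x4: center (43/144, -1/144), radius 1/432; x5: center (1/2, 1/2), radius 1/96


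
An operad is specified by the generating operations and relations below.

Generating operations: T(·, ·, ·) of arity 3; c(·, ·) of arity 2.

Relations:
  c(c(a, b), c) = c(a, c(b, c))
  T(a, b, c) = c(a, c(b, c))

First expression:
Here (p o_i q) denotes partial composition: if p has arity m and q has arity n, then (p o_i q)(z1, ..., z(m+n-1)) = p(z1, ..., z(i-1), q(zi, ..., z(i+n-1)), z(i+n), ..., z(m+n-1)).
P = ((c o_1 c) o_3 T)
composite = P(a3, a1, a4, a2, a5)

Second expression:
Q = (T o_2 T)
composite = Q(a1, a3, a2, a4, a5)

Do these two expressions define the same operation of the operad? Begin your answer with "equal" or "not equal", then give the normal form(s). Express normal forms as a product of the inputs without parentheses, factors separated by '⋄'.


not equal; the first gives a3 ⋄ a1 ⋄ a4 ⋄ a2 ⋄ a5 and the second a1 ⋄ a3 ⋄ a2 ⋄ a4 ⋄ a5

Normal form of the first expression: a3 ⋄ a1 ⋄ a4 ⋄ a2 ⋄ a5
Normal form of the second expression: a1 ⋄ a3 ⋄ a2 ⋄ a4 ⋄ a5
The normal forms differ: not equal.


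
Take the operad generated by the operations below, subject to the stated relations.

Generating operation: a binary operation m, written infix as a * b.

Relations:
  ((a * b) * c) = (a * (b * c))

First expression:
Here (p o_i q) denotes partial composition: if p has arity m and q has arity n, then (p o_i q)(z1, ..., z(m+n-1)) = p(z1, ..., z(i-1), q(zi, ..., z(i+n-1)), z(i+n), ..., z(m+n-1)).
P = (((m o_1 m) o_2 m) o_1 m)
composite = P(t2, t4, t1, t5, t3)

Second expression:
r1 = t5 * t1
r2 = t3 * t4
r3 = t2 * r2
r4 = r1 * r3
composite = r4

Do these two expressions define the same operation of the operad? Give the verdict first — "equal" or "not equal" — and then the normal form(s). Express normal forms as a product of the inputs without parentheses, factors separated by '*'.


not equal: they reduce to t2 * t4 * t1 * t5 * t3 and t5 * t1 * t2 * t3 * t4

Normal form of the first expression: t2 * t4 * t1 * t5 * t3
Normal form of the second expression: t5 * t1 * t2 * t3 * t4
They disagree, so not equal.


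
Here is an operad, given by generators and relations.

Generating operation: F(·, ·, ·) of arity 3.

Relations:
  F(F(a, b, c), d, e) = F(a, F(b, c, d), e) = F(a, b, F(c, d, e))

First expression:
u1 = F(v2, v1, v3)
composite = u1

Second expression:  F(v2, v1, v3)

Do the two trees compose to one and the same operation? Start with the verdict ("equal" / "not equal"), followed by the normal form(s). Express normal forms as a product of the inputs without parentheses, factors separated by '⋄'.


equal; the common form is v2 ⋄ v1 ⋄ v3

Reducing the first expression gives v2 ⋄ v1 ⋄ v3
Reducing the second expression gives v2 ⋄ v1 ⋄ v3
Same normal form: equal.


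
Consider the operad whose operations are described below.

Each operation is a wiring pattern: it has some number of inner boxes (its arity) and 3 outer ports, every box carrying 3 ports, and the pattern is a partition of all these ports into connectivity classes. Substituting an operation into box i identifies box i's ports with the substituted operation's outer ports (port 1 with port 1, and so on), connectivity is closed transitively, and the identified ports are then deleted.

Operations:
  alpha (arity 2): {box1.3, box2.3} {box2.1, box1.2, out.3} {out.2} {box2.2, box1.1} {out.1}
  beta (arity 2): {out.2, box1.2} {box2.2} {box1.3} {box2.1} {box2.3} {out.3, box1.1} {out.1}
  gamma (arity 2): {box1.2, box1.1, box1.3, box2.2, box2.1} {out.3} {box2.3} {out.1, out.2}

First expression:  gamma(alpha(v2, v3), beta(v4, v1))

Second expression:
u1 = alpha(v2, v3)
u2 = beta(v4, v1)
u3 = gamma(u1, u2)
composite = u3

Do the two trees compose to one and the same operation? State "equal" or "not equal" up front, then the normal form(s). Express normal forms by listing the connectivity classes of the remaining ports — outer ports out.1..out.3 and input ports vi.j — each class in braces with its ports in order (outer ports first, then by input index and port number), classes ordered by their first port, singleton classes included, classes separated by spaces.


equal; the common form is {out.1, out.2} {out.3} {v1.1} {v1.2} {v1.3} {v2.1, v3.2} {v2.2, v3.1, v4.2} {v2.3, v3.3} {v4.1} {v4.3}


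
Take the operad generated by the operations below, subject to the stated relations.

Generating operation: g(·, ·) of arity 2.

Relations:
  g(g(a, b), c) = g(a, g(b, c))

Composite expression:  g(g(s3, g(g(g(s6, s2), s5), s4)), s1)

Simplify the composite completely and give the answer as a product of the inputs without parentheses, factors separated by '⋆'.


s3 ⋆ s6 ⋆ s2 ⋆ s5 ⋆ s4 ⋆ s1

Key point: g is associative — brackets drop, the s-order remains.
g(s6, s2) spells out as s6 ⋆ s2
g(g(s6, s2), s5) spells out as s6 ⋆ s2 ⋆ s5
g(g(g(s6, s2), s5), s4) spells out as s6 ⋆ s2 ⋆ s5 ⋆ s4
g(s3, g(g(g(s6, s2), s5), s4)) spells out as s3 ⋆ s6 ⋆ s2 ⋆ s5 ⋆ s4
g(g(s3, g(g(g(s6, s2), s5), s4)), s1) spells out as s3 ⋆ s6 ⋆ s2 ⋆ s5 ⋆ s4 ⋆ s1


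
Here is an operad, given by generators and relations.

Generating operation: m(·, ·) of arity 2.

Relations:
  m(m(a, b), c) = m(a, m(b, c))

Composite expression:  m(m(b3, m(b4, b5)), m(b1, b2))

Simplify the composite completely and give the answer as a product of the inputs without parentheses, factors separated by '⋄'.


b3 ⋄ b4 ⋄ b5 ⋄ b1 ⋄ b2

Every regrouping of m is equal, so read the b-inputs in written order.
m(b4, b5) collapses to b4 ⋄ b5
m(b3, m(b4, b5)) collapses to b3 ⋄ b4 ⋄ b5
m(b1, b2) collapses to b1 ⋄ b2
m(m(b3, m(b4, b5)), m(b1, b2)) collapses to b3 ⋄ b4 ⋄ b5 ⋄ b1 ⋄ b2


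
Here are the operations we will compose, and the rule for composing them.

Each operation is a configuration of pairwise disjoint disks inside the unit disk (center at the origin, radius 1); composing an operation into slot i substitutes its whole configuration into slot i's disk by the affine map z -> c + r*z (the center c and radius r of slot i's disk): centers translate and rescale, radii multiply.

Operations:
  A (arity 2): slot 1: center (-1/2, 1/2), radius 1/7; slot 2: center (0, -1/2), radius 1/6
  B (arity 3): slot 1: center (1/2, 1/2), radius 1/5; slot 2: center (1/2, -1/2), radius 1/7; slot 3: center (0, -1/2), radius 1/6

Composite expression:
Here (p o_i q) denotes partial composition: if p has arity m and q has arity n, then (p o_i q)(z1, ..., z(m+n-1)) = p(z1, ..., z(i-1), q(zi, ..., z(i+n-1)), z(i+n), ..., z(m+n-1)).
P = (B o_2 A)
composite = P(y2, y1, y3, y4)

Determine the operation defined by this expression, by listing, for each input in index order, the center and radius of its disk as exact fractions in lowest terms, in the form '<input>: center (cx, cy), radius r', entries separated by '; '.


y1: center (3/7, -3/7), radius 1/49; y2: center (1/2, 1/2), radius 1/5; y3: center (1/2, -4/7), radius 1/42; y4: center (0, -1/2), radius 1/6

Nesting under B composes maps z -> c + r*z down each y-path.
input y2: composing its 1 substitution step yields center (1/2, 1/2), radius 1/5
input y1: composing its 2 substitution steps yields center (3/7, -3/7), radius 1/49
input y3: composing its 2 substitution steps yields center (1/2, -4/7), radius 1/42
input y4: composing its 1 substitution step yields center (0, -1/2), radius 1/6


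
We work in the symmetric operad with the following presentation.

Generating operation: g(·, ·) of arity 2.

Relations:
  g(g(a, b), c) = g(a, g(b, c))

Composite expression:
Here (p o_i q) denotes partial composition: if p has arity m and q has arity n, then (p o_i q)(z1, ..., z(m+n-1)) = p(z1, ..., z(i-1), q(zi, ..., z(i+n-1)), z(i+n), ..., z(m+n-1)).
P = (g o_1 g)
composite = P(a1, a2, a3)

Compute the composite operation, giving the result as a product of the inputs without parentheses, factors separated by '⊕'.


a1 ⊕ a2 ⊕ a3

Every regrouping of g is equal, so read the a-inputs in written order.
g(a1, a2) linearizes to a1 ⊕ a2
g(g(a1, a2), a3) linearizes to a1 ⊕ a2 ⊕ a3


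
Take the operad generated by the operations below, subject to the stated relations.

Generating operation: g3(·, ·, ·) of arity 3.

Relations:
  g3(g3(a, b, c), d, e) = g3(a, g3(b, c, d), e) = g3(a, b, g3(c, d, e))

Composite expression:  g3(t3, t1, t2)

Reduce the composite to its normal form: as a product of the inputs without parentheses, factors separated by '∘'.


t3 ∘ t1 ∘ t2

Associativity of g3 dissolves the nesting; only the t-input order survives.
g3(t3, t1, t2) linearizes to t3 ∘ t1 ∘ t2


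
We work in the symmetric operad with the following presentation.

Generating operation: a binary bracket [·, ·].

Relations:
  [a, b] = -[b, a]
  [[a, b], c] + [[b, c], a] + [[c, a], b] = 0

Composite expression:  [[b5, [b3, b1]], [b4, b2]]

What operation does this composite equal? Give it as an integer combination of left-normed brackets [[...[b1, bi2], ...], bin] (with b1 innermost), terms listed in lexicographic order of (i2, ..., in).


-[[[[b1, b3], b5], b2], b4] + [[[[b1, b3], b5], b4], b2]

Skip Jacobi rewriting: expand, keep b1-initial words, read off terms.
Composite bracket: [[b5, [b3, b1]], [b4, b2]]
Applying ab - ba throughout gives 16 signed words (2^4 = 16).
Coefficients come from the b1-initial words:
  the word b1b3b5b2b4 carries sign -1 and contributes -[[[[b1, b3], b5], b2], b4]
  the word b1b3b5b4b2 carries sign +1 and contributes +[[[[b1, b3], b5], b4], b2]


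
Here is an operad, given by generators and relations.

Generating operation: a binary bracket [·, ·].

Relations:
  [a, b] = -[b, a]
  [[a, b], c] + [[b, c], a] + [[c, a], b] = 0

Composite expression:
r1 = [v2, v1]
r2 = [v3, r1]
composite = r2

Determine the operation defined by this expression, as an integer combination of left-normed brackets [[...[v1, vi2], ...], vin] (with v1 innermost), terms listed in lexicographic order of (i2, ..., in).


[[v1, v2], v3]

Antisymmetry and Jacobi reduce to v1-anchored left-normed brackets.
Composite bracket: [v3, [v2, v1]]
The bracket unfolds into 4 signed words via [a, b] = ab - ba (2^2 = 4).
Only words starting with v1 matter:
  v1v2v3 (sign +1) contributes +[[v1, v2], v3]


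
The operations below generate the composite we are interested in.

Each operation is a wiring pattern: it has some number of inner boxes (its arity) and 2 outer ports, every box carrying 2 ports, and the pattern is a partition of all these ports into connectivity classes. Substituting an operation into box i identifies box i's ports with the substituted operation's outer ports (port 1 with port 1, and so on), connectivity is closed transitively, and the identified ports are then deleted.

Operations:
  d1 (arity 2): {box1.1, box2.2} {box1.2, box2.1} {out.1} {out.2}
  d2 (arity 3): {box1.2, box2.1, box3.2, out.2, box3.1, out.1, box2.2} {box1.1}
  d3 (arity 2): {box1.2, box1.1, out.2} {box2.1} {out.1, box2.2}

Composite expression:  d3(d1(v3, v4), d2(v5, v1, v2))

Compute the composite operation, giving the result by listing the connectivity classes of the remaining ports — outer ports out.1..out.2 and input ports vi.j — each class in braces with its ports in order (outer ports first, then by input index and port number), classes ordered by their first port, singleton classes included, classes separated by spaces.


Reachability decides: close wires over d3-identified ports.
after d1, the pattern on (v3, v4) reads {out.1} {out.2} {v3.1, v4.2} {v3.2, v4.1} (out.j = its outer ports)
after d2, the pattern on (v5, v1, v2) reads {out.1, out.2, v1.1, v1.2, v2.1, v2.2, v5.2} {v5.1} (out.j = its outer ports)
after d3, the pattern on (v3, v4, v5, v1, v2) reads {out.1, v1.1, v1.2, v2.1, v2.2, v5.2} {out.2} {v3.1, v4.2} {v3.2, v4.1} {v5.1} (out.j = its outer ports)

{out.1, v1.1, v1.2, v2.1, v2.2, v5.2} {out.2} {v3.1, v4.2} {v3.2, v4.1} {v5.1}


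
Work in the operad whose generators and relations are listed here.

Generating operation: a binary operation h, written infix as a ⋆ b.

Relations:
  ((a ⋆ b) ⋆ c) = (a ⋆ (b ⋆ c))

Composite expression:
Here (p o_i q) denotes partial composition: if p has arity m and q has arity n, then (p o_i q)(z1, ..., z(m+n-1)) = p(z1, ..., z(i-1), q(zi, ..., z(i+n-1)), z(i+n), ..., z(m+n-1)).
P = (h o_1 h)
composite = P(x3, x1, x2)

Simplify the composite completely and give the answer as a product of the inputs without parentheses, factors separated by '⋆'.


x3 ⋆ x1 ⋆ x2

Key point: h is associative — brackets drop, the x-order remains.
(x3 ⋆ x1) linearizes to x3 ⋆ x1
((x3 ⋆ x1) ⋆ x2) linearizes to x3 ⋆ x1 ⋆ x2


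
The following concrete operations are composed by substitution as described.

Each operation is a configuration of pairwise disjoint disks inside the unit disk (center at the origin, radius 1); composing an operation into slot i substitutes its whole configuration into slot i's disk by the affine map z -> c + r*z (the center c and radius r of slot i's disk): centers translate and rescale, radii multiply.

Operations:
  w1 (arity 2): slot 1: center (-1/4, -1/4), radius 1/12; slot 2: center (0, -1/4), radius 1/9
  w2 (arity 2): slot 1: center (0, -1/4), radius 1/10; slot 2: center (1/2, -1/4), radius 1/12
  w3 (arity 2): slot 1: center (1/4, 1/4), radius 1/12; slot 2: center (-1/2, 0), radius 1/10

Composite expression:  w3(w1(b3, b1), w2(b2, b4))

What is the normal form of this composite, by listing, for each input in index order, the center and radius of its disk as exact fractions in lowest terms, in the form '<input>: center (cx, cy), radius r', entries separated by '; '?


Nesting under w3 composes maps z -> c + r*z down each b-path.
b3 passes through 2 substitutions, ending at center (11/48, 11/48), radius 1/144
b1 passes through 2 substitutions, ending at center (1/4, 11/48), radius 1/108
b2 passes through 2 substitutions, ending at center (-1/2, -1/40), radius 1/100
b4 passes through 2 substitutions, ending at center (-9/20, -1/40), radius 1/120

b1: center (1/4, 11/48), radius 1/108; b2: center (-1/2, -1/40), radius 1/100; b3: center (11/48, 11/48), radius 1/144; b4: center (-9/20, -1/40), radius 1/120


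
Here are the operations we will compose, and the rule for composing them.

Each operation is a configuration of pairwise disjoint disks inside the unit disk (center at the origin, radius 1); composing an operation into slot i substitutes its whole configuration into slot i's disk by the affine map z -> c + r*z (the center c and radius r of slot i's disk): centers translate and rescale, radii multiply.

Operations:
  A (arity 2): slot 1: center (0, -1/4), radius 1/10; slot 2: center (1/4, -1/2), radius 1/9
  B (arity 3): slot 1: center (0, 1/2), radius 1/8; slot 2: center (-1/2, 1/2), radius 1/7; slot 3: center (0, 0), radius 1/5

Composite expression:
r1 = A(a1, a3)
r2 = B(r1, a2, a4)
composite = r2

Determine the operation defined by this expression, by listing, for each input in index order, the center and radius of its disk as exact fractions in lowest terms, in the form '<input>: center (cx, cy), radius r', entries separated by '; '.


a1: center (0, 15/32), radius 1/80; a2: center (-1/2, 1/2), radius 1/7; a3: center (1/32, 7/16), radius 1/72; a4: center (0, 0), radius 1/5

Follow each a-input down from B: c' goes to c + r*c', radius to r*r'.
input a1: applying the 2 nested substitutions gives center (0, 15/32), radius 1/80
input a3: applying the 2 nested substitutions gives center (1/32, 7/16), radius 1/72
input a2: applying the 1 nested substitution gives center (-1/2, 1/2), radius 1/7
input a4: applying the 1 nested substitution gives center (0, 0), radius 1/5


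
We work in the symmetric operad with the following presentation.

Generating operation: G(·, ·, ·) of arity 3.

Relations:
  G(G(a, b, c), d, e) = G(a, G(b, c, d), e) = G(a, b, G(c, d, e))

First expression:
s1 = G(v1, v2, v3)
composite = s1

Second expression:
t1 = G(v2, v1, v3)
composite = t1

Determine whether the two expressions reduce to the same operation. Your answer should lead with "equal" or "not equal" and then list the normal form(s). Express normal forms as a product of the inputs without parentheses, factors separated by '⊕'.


Normal form of the first expression: v1 ⊕ v2 ⊕ v3
Normal form of the second expression: v2 ⊕ v1 ⊕ v3
They disagree, so not equal.

not equal; first: v1 ⊕ v2 ⊕ v3; second: v2 ⊕ v1 ⊕ v3


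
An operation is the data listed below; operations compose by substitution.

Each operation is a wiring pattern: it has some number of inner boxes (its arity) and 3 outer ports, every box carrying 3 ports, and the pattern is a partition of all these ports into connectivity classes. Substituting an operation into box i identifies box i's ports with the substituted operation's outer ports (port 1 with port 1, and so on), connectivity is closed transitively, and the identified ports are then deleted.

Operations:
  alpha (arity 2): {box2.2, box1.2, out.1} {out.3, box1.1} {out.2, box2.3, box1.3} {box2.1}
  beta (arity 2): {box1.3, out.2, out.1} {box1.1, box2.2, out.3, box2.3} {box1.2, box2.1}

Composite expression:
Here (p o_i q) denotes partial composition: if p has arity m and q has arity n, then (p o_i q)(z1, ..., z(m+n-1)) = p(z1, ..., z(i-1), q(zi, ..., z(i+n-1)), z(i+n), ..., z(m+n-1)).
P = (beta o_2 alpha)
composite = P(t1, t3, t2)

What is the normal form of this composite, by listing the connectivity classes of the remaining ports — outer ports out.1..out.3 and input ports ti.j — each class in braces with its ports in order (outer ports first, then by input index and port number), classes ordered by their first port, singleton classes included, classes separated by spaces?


{out.1, out.2, t1.3} {out.3, t1.1, t2.3, t3.1, t3.3} {t1.2, t2.2, t3.2} {t2.1}


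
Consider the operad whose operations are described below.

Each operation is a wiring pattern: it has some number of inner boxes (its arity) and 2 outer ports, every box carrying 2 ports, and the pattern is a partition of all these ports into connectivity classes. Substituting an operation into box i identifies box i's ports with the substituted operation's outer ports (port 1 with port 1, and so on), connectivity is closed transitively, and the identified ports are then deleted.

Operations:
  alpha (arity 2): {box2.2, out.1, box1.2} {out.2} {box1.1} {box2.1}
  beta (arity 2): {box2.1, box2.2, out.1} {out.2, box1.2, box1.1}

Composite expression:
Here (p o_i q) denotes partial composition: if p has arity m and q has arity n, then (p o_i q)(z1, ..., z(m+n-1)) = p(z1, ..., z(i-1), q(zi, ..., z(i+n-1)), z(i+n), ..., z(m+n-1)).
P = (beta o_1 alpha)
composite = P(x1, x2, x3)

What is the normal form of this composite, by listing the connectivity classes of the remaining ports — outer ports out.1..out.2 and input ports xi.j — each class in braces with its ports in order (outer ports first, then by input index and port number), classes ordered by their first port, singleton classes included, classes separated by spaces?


Substituting into beta glues patterns; closure does the rest.
after alpha, the pattern on (x1, x2) reads {out.1, x1.2, x2.2} {out.2} {x1.1} {x2.1} (out.j = its outer ports)
after beta, the pattern on (x1, x2, x3) reads {out.1, x3.1, x3.2} {out.2, x1.2, x2.2} {x1.1} {x2.1} (out.j = its outer ports)

{out.1, x3.1, x3.2} {out.2, x1.2, x2.2} {x1.1} {x2.1}


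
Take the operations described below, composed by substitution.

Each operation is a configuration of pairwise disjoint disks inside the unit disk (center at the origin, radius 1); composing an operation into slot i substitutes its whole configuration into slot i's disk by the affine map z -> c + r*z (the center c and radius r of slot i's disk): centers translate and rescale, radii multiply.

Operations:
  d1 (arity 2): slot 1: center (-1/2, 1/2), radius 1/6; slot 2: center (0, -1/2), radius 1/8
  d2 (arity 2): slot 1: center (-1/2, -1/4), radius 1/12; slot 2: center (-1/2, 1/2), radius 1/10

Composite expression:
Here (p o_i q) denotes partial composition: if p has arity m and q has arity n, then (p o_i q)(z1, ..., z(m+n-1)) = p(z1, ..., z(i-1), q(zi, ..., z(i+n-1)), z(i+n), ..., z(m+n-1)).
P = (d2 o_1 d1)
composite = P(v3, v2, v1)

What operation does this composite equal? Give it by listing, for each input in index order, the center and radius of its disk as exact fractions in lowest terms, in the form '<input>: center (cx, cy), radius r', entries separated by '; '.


Below d2, radii multiply path by path; the v-disk centers shift.
v3 passes through 2 substitutions, ending at center (-13/24, -5/24), radius 1/72
v2 passes through 2 substitutions, ending at center (-1/2, -7/24), radius 1/96
v1 passes through 1 substitution, ending at center (-1/2, 1/2), radius 1/10

v1: center (-1/2, 1/2), radius 1/10; v2: center (-1/2, -7/24), radius 1/96; v3: center (-13/24, -5/24), radius 1/72


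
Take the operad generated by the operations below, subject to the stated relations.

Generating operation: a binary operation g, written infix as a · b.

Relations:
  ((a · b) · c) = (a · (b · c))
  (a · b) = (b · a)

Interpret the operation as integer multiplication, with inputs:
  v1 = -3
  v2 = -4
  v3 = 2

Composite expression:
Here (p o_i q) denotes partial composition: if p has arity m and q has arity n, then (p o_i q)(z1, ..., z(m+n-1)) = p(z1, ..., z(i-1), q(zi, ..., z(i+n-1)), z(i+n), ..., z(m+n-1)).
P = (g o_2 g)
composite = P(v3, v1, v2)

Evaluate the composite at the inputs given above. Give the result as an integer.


(v1 · v2) = 12
(v3 · (v1 · v2)) = 24

24


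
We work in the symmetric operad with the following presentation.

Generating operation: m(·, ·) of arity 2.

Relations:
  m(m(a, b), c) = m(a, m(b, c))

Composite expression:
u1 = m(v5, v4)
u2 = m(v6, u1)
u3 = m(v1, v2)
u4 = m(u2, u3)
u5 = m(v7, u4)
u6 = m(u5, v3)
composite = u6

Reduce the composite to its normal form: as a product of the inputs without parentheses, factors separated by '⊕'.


The m-tree's shape is irrelevant; the v-reading-order decides.
m(v5, v4) unparenthesizes to v5 ⊕ v4
m(v6, m(v5, v4)) unparenthesizes to v6 ⊕ v5 ⊕ v4
m(v1, v2) unparenthesizes to v1 ⊕ v2
m(m(v6, m(v5, v4)), m(v1, v2)) unparenthesizes to v6 ⊕ v5 ⊕ v4 ⊕ v1 ⊕ v2
m(v7, m(m(v6, m(v5, v4)), m(v1, v2))) unparenthesizes to v7 ⊕ v6 ⊕ v5 ⊕ v4 ⊕ v1 ⊕ v2
m(m(v7, m(m(v6, m(v5, v4)), m(v1, v2))), v3) unparenthesizes to v7 ⊕ v6 ⊕ v5 ⊕ v4 ⊕ v1 ⊕ v2 ⊕ v3

v7 ⊕ v6 ⊕ v5 ⊕ v4 ⊕ v1 ⊕ v2 ⊕ v3


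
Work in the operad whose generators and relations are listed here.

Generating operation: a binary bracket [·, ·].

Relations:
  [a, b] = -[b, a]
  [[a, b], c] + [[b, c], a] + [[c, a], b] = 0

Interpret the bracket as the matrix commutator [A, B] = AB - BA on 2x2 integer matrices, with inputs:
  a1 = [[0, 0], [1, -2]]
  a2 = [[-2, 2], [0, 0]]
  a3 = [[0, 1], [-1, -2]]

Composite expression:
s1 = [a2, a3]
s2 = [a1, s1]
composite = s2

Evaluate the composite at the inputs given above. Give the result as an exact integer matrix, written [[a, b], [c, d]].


[a2, a3] = [[-2, -6], [-2, 2]]
[a1, [a2, a3]] = [[6, -12], [0, -6]]

[[6, -12], [0, -6]]


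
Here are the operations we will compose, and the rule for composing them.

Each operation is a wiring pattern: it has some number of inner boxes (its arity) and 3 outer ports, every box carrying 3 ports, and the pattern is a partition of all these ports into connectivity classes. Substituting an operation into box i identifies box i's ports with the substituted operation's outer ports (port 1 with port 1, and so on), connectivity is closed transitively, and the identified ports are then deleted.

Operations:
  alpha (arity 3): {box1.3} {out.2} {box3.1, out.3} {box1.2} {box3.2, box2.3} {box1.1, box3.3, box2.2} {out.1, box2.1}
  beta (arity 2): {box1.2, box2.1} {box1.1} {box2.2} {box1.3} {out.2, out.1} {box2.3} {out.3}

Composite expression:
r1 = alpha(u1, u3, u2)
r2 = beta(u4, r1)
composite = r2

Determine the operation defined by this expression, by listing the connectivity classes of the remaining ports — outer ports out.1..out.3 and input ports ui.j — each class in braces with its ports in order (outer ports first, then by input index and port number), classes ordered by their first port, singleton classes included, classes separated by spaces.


{out.1, out.2} {out.3} {u1.1, u2.3, u3.2} {u1.2} {u1.3} {u2.1} {u2.2, u3.3} {u3.1, u4.2} {u4.1} {u4.3}

Connectivity passes through glued beta-boundaries; trace each wire chain.
alpha over (u1, u3, u2) gives {out.1, u3.1} {out.2} {out.3, u2.1} {u1.1, u2.3, u3.2} {u1.2} {u1.3} {u2.2, u3.3}, out.j being that stage's outer ports
beta over (u4, u1, u3, u2) gives {out.1, out.2} {out.3} {u1.1, u2.3, u3.2} {u1.2} {u1.3} {u2.1} {u2.2, u3.3} {u3.1, u4.2} {u4.1} {u4.3}, out.j being that stage's outer ports


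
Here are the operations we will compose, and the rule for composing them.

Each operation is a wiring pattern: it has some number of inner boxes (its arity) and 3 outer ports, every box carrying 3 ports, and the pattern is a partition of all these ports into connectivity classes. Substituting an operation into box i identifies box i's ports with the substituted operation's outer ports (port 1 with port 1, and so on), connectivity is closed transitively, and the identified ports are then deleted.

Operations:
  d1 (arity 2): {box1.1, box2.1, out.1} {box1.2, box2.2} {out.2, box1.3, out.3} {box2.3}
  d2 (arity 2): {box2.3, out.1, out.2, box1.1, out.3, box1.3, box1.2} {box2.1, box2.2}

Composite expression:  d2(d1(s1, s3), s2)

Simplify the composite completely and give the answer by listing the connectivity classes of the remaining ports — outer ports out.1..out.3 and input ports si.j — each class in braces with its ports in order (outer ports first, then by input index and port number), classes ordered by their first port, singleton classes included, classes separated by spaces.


{out.1, out.2, out.3, s1.1, s1.3, s2.3, s3.1} {s1.2, s3.2} {s2.1, s2.2} {s3.3}


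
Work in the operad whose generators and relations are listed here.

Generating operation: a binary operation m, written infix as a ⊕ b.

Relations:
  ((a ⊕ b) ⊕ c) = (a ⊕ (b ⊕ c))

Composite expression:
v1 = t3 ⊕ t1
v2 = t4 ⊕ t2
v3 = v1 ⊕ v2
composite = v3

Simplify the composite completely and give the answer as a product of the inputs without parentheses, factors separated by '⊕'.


t3 ⊕ t1 ⊕ t4 ⊕ t2


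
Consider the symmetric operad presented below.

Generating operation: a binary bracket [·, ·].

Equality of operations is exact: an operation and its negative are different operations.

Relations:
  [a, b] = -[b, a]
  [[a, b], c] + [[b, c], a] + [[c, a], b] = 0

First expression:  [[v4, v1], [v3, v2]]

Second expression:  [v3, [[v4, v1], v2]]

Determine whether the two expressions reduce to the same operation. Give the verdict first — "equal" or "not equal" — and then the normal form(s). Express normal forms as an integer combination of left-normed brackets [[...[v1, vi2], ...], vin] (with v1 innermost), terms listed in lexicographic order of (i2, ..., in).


not equal: they reduce to [[[v1, v4], v2], v3] - [[[v1, v4], v3], v2] and [[[v1, v4], v2], v3]

Normal form of the first expression: [[[v1, v4], v2], v3] - [[[v1, v4], v3], v2]
Normal form of the second expression: [[[v1, v4], v2], v3]
No match — not equal.


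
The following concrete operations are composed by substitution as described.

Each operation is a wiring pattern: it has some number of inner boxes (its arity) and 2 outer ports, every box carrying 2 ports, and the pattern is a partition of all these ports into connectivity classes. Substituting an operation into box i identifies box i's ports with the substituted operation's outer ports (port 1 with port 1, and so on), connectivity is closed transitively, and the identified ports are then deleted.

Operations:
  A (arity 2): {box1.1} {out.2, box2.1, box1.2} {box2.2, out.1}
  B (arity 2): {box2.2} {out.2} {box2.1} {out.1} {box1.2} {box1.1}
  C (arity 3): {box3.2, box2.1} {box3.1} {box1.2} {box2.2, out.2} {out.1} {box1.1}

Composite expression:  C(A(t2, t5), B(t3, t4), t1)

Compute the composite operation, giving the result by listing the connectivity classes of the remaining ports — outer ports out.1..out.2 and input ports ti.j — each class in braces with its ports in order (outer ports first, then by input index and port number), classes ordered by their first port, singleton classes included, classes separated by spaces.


{out.1} {out.2} {t1.1} {t1.2} {t2.1} {t2.2, t5.1} {t3.1} {t3.2} {t4.1} {t4.2} {t5.2}


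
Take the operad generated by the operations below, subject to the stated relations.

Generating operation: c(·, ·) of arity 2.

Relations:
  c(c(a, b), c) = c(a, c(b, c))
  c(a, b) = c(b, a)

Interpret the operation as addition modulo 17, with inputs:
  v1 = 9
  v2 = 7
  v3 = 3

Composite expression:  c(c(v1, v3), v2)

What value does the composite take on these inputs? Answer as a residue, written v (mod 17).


2 (mod 17)

c(v1, v3) = 12
c(c(v1, v3), v2) = 2


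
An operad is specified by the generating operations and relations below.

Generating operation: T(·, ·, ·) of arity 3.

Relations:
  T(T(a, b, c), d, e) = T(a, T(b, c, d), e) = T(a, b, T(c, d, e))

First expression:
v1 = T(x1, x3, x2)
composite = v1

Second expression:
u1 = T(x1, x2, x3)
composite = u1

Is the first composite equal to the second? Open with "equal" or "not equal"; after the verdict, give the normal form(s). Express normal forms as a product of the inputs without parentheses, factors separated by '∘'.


not equal; the first gives x1 ∘ x3 ∘ x2 and the second x1 ∘ x2 ∘ x3

Reducing the first expression gives x1 ∘ x3 ∘ x2
Reducing the second expression gives x1 ∘ x2 ∘ x3
They disagree, so not equal.


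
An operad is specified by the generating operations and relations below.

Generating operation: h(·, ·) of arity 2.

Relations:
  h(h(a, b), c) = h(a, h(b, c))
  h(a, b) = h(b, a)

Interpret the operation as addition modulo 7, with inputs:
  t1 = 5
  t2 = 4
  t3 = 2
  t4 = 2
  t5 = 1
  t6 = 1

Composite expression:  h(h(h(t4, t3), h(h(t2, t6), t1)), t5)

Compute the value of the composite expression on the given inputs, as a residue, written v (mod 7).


1 (mod 7)

h(t4, t3) = 4
h(t2, t6) = 5
h(h(t2, t6), t1) = 3
h(h(t4, t3), h(h(t2, t6), t1)) = 0
h(h(h(t4, t3), h(h(t2, t6), t1)), t5) = 1


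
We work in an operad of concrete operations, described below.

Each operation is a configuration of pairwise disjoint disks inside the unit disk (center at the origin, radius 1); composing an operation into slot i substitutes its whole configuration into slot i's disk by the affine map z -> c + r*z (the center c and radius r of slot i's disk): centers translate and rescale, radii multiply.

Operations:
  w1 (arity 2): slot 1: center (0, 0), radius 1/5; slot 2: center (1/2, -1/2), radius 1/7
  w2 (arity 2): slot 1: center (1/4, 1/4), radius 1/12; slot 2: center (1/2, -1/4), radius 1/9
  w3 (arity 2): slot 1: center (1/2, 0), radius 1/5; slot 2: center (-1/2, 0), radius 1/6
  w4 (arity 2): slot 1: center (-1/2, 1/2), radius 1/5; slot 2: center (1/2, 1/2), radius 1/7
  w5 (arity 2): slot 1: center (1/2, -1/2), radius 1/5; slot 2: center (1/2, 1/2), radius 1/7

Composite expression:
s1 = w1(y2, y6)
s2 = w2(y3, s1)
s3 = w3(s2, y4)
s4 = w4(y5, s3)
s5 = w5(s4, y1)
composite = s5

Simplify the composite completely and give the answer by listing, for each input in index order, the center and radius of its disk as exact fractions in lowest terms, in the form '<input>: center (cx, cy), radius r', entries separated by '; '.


Only the slot chain above each y matters under w5; compose those maps.
tracing y5 down its 2-map path: center (2/5, -2/5), radius 1/25
tracing y3 down its 4-map path: center (431/700, -279/700), radius 1/2100
tracing y2 down its 5-map path: center (108/175, -281/700), radius 1/7875
tracing y6 down its 5-map path: center (389/630, -2531/6300), radius 1/11025
tracing y4 down its 3-map path: center (41/70, -2/5), radius 1/210
tracing y1 down its 1-map path: center (1/2, 1/2), radius 1/7

y1: center (1/2, 1/2), radius 1/7; y2: center (108/175, -281/700), radius 1/7875; y3: center (431/700, -279/700), radius 1/2100; y4: center (41/70, -2/5), radius 1/210; y5: center (2/5, -2/5), radius 1/25; y6: center (389/630, -2531/6300), radius 1/11025


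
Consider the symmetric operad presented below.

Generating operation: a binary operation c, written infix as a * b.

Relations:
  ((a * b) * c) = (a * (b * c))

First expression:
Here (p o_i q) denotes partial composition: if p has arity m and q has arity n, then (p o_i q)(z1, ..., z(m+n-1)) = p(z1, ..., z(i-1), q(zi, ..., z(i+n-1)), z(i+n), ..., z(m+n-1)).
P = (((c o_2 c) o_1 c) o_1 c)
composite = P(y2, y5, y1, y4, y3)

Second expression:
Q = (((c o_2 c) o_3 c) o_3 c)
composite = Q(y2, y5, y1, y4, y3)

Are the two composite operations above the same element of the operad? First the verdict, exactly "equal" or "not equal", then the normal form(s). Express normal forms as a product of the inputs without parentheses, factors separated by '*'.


The first expression, normalized: y2 * y5 * y1 * y4 * y3
The second expression, normalized: y2 * y5 * y1 * y4 * y3
The forms coincide; equal.

equal: each reduces to y2 * y5 * y1 * y4 * y3


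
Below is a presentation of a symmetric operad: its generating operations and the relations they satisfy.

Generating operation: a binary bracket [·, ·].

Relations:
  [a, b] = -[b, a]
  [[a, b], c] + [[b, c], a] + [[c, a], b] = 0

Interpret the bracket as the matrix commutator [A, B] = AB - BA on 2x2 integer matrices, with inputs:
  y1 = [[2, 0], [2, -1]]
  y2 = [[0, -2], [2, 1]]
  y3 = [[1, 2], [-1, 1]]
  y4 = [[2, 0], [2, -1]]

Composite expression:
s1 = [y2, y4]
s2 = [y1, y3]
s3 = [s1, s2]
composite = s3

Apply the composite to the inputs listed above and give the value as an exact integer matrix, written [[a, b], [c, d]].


[[-30, 0], [-40, 30]]


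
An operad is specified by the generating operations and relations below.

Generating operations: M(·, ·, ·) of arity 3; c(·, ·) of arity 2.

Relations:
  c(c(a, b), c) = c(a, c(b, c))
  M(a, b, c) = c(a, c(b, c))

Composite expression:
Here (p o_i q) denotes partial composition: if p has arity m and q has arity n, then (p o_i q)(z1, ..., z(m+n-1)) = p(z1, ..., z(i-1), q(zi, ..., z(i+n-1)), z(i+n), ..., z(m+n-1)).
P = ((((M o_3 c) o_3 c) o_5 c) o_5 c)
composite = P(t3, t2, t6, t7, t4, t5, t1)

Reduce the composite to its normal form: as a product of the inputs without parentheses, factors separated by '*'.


t3 * t2 * t6 * t7 * t4 * t5 * t1

Key point: M is associative — brackets drop, the t-order remains.
c(t6, t7) spells out as t6 * t7
c(t4, t5) spells out as t4 * t5
c(c(t4, t5), t1) spells out as t4 * t5 * t1
c(c(t6, t7), c(c(t4, t5), t1)) spells out as t6 * t7 * t4 * t5 * t1
M(t3, t2, c(c(t6, t7), c(c(t4, t5), t1))) spells out as t3 * t2 * t6 * t7 * t4 * t5 * t1


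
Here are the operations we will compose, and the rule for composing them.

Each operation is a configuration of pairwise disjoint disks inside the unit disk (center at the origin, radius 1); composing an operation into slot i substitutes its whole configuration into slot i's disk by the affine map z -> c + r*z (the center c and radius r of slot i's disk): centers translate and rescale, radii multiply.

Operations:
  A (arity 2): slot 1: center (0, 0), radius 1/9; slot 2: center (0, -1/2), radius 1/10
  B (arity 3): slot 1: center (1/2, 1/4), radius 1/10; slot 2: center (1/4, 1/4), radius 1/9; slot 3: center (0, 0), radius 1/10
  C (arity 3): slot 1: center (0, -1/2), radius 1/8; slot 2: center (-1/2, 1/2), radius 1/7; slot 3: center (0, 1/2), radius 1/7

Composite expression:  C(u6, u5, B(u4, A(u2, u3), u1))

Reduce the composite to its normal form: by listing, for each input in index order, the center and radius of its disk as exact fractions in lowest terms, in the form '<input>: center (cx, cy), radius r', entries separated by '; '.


Follow each u-input down from C: c' goes to c + r*c', radius to r*r'.
for u6, the 1-step affine chain lands on center (0, -1/2), radius 1/8
for u5, the 1-step affine chain lands on center (-1/2, 1/2), radius 1/7
for u4, the 2-step affine chain lands on center (1/14, 15/28), radius 1/70
for u2, the 3-step affine chain lands on center (1/28, 15/28), radius 1/567
for u3, the 3-step affine chain lands on center (1/28, 19/36), radius 1/630
for u1, the 2-step affine chain lands on center (0, 1/2), radius 1/70

u1: center (0, 1/2), radius 1/70; u2: center (1/28, 15/28), radius 1/567; u3: center (1/28, 19/36), radius 1/630; u4: center (1/14, 15/28), radius 1/70; u5: center (-1/2, 1/2), radius 1/7; u6: center (0, -1/2), radius 1/8


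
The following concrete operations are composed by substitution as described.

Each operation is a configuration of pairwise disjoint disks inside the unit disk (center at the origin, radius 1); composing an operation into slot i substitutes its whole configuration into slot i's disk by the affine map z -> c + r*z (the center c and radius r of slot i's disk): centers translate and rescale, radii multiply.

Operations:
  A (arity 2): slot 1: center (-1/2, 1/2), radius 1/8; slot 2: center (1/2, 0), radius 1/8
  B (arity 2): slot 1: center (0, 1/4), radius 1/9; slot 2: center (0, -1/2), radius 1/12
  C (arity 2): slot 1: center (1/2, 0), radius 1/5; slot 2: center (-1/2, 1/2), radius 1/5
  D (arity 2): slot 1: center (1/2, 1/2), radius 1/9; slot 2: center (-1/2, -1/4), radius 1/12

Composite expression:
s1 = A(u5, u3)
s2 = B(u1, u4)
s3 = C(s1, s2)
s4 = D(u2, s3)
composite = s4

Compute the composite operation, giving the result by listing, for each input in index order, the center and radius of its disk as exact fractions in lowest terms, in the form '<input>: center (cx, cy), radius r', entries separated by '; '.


u1: center (-13/24, -49/240), radius 1/540; u2: center (1/2, 1/2), radius 1/9; u3: center (-9/20, -1/4), radius 1/480; u4: center (-13/24, -13/60), radius 1/720; u5: center (-7/15, -29/120), radius 1/480

Nesting under D composes maps z -> c + r*z down each u-path.
tracing u2 down its 1-map path: center (1/2, 1/2), radius 1/9
tracing u5 down its 3-map path: center (-7/15, -29/120), radius 1/480
tracing u3 down its 3-map path: center (-9/20, -1/4), radius 1/480
tracing u1 down its 3-map path: center (-13/24, -49/240), radius 1/540
tracing u4 down its 3-map path: center (-13/24, -13/60), radius 1/720


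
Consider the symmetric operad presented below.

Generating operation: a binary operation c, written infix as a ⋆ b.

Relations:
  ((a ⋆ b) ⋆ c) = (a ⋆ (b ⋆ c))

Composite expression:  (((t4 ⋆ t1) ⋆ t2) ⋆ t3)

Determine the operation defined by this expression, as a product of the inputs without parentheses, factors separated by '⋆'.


Under associativity of c, the answer is the t's in reading order.
(t4 ⋆ t1) collapses to t4 ⋆ t1
((t4 ⋆ t1) ⋆ t2) collapses to t4 ⋆ t1 ⋆ t2
(((t4 ⋆ t1) ⋆ t2) ⋆ t3) collapses to t4 ⋆ t1 ⋆ t2 ⋆ t3

t4 ⋆ t1 ⋆ t2 ⋆ t3
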